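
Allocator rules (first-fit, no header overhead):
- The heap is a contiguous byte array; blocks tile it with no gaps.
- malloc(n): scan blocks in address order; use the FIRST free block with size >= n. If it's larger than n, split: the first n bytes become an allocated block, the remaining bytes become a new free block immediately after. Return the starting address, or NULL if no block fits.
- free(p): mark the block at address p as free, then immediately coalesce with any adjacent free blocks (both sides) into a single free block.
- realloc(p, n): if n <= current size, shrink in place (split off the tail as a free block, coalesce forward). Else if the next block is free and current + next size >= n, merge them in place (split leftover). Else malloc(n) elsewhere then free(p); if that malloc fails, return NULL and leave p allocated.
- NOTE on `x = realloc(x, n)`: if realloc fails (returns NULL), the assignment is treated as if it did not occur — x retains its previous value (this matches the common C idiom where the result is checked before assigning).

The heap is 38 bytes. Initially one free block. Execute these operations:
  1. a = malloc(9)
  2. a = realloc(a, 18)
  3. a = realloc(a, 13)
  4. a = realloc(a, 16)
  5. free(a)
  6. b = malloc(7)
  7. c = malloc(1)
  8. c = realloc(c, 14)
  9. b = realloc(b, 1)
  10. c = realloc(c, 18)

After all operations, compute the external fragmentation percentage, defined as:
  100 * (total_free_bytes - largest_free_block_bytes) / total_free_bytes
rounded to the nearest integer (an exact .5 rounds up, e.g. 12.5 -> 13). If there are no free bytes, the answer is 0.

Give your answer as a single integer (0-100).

Answer: 32

Derivation:
Op 1: a = malloc(9) -> a = 0; heap: [0-8 ALLOC][9-37 FREE]
Op 2: a = realloc(a, 18) -> a = 0; heap: [0-17 ALLOC][18-37 FREE]
Op 3: a = realloc(a, 13) -> a = 0; heap: [0-12 ALLOC][13-37 FREE]
Op 4: a = realloc(a, 16) -> a = 0; heap: [0-15 ALLOC][16-37 FREE]
Op 5: free(a) -> (freed a); heap: [0-37 FREE]
Op 6: b = malloc(7) -> b = 0; heap: [0-6 ALLOC][7-37 FREE]
Op 7: c = malloc(1) -> c = 7; heap: [0-6 ALLOC][7-7 ALLOC][8-37 FREE]
Op 8: c = realloc(c, 14) -> c = 7; heap: [0-6 ALLOC][7-20 ALLOC][21-37 FREE]
Op 9: b = realloc(b, 1) -> b = 0; heap: [0-0 ALLOC][1-6 FREE][7-20 ALLOC][21-37 FREE]
Op 10: c = realloc(c, 18) -> c = 7; heap: [0-0 ALLOC][1-6 FREE][7-24 ALLOC][25-37 FREE]
Free blocks: [6 13] total_free=19 largest=13 -> 100*(19-13)/19 = 600/19 ≈ 31.579 -> rounds to 32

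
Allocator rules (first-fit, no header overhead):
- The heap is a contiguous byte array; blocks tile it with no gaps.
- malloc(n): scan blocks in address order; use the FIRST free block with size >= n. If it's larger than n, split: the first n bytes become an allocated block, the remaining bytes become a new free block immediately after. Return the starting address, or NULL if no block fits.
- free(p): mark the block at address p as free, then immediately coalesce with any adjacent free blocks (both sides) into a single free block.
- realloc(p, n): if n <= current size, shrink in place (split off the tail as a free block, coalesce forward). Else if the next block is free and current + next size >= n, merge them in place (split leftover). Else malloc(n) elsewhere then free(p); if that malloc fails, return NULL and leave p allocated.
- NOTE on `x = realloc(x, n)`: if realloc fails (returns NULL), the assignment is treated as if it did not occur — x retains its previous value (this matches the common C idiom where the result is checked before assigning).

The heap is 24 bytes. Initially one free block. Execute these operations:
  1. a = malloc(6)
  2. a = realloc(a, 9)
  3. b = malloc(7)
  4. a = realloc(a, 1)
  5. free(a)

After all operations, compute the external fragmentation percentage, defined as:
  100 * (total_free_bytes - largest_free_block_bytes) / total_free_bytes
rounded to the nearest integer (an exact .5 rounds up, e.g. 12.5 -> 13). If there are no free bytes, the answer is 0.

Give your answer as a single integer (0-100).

Op 1: a = malloc(6) -> a = 0; heap: [0-5 ALLOC][6-23 FREE]
Op 2: a = realloc(a, 9) -> a = 0; heap: [0-8 ALLOC][9-23 FREE]
Op 3: b = malloc(7) -> b = 9; heap: [0-8 ALLOC][9-15 ALLOC][16-23 FREE]
Op 4: a = realloc(a, 1) -> a = 0; heap: [0-0 ALLOC][1-8 FREE][9-15 ALLOC][16-23 FREE]
Op 5: free(a) -> (freed a); heap: [0-8 FREE][9-15 ALLOC][16-23 FREE]
Free blocks: [9 8] total_free=17 largest=9 -> 100*(17-9)/17 = 800/17 ≈ 47.059 -> rounds to 47

Answer: 47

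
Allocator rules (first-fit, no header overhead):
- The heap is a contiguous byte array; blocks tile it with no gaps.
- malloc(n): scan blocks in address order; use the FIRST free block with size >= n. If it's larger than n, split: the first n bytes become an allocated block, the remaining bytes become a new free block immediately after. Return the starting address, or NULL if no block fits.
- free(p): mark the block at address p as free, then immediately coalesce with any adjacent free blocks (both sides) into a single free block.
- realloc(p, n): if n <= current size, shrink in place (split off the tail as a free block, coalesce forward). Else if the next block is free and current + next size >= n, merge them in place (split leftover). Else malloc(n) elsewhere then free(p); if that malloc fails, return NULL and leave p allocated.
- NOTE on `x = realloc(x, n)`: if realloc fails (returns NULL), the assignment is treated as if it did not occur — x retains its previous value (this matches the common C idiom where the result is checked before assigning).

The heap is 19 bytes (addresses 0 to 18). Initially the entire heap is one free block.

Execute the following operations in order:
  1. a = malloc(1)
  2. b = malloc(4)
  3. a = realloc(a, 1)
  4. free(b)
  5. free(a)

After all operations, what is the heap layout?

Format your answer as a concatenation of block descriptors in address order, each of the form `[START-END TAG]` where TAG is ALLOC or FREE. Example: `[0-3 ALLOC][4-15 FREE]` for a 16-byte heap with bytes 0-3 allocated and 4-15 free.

Op 1: a = malloc(1) -> a = 0; heap: [0-0 ALLOC][1-18 FREE]
Op 2: b = malloc(4) -> b = 1; heap: [0-0 ALLOC][1-4 ALLOC][5-18 FREE]
Op 3: a = realloc(a, 1) -> a = 0; heap: [0-0 ALLOC][1-4 ALLOC][5-18 FREE]
Op 4: free(b) -> (freed b); heap: [0-0 ALLOC][1-18 FREE]
Op 5: free(a) -> (freed a); heap: [0-18 FREE]

Answer: [0-18 FREE]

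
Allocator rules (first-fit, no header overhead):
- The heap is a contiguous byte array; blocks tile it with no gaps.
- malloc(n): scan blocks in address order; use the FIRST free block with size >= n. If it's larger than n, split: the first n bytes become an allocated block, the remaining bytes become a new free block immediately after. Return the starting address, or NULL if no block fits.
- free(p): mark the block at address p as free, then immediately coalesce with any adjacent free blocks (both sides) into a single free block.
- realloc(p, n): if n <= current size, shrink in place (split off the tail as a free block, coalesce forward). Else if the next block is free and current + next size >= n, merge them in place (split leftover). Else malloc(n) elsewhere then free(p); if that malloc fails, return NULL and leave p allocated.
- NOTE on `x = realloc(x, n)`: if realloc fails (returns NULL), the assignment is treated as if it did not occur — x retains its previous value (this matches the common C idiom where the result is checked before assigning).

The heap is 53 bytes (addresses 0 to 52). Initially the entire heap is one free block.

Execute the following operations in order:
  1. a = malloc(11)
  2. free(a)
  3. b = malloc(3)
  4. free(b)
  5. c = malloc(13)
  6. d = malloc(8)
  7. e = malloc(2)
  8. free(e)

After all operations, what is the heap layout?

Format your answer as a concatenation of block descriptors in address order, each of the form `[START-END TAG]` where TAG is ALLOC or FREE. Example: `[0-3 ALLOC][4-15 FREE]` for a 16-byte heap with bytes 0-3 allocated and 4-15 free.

Op 1: a = malloc(11) -> a = 0; heap: [0-10 ALLOC][11-52 FREE]
Op 2: free(a) -> (freed a); heap: [0-52 FREE]
Op 3: b = malloc(3) -> b = 0; heap: [0-2 ALLOC][3-52 FREE]
Op 4: free(b) -> (freed b); heap: [0-52 FREE]
Op 5: c = malloc(13) -> c = 0; heap: [0-12 ALLOC][13-52 FREE]
Op 6: d = malloc(8) -> d = 13; heap: [0-12 ALLOC][13-20 ALLOC][21-52 FREE]
Op 7: e = malloc(2) -> e = 21; heap: [0-12 ALLOC][13-20 ALLOC][21-22 ALLOC][23-52 FREE]
Op 8: free(e) -> (freed e); heap: [0-12 ALLOC][13-20 ALLOC][21-52 FREE]

Answer: [0-12 ALLOC][13-20 ALLOC][21-52 FREE]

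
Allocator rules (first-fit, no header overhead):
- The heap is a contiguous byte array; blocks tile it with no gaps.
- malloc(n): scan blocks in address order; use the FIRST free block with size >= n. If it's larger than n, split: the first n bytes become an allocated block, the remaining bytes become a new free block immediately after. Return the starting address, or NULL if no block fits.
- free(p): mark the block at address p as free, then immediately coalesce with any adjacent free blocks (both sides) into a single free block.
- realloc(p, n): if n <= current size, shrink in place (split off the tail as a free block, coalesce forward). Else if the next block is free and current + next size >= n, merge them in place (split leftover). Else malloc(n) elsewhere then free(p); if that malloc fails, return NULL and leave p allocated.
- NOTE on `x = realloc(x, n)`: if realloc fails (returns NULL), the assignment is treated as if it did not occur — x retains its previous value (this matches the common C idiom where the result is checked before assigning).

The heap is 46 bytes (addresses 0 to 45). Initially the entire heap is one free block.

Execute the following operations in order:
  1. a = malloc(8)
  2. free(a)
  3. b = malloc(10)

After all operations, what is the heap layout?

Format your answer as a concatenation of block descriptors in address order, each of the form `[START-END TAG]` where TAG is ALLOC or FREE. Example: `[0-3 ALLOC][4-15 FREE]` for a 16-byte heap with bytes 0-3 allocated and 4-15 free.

Op 1: a = malloc(8) -> a = 0; heap: [0-7 ALLOC][8-45 FREE]
Op 2: free(a) -> (freed a); heap: [0-45 FREE]
Op 3: b = malloc(10) -> b = 0; heap: [0-9 ALLOC][10-45 FREE]

Answer: [0-9 ALLOC][10-45 FREE]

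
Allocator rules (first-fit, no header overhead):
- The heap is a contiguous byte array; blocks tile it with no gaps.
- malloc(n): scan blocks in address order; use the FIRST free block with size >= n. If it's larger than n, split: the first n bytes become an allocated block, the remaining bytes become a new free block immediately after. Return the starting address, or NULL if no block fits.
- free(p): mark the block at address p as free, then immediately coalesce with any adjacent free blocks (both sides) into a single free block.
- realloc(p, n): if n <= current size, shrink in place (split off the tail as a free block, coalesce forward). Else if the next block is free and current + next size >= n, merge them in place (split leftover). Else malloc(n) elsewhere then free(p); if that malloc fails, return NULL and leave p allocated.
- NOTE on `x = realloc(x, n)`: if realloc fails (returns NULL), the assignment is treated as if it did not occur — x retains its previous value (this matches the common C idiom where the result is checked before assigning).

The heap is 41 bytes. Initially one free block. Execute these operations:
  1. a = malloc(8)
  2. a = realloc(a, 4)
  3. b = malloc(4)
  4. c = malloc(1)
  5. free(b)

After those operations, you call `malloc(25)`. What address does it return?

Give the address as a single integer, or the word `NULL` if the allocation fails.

Answer: 9

Derivation:
Op 1: a = malloc(8) -> a = 0; heap: [0-7 ALLOC][8-40 FREE]
Op 2: a = realloc(a, 4) -> a = 0; heap: [0-3 ALLOC][4-40 FREE]
Op 3: b = malloc(4) -> b = 4; heap: [0-3 ALLOC][4-7 ALLOC][8-40 FREE]
Op 4: c = malloc(1) -> c = 8; heap: [0-3 ALLOC][4-7 ALLOC][8-8 ALLOC][9-40 FREE]
Op 5: free(b) -> (freed b); heap: [0-3 ALLOC][4-7 FREE][8-8 ALLOC][9-40 FREE]
malloc(25): first-fit scan over [0-3 ALLOC][4-7 FREE][8-8 ALLOC][9-40 FREE] -> 9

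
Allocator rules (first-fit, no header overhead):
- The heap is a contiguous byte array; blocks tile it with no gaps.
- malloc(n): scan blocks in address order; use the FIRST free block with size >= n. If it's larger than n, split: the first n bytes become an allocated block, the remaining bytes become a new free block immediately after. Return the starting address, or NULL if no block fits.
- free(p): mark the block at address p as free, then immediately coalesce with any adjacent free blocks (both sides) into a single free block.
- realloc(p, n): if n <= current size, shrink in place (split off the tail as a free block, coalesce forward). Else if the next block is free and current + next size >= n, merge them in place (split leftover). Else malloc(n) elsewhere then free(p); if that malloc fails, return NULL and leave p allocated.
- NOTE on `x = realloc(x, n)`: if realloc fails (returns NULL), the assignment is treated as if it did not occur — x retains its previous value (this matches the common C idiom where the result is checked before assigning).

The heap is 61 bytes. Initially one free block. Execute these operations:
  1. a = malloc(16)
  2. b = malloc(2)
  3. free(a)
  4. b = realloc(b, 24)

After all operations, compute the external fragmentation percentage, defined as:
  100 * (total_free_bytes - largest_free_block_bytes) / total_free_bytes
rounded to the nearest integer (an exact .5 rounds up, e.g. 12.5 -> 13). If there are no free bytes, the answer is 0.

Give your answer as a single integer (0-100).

Op 1: a = malloc(16) -> a = 0; heap: [0-15 ALLOC][16-60 FREE]
Op 2: b = malloc(2) -> b = 16; heap: [0-15 ALLOC][16-17 ALLOC][18-60 FREE]
Op 3: free(a) -> (freed a); heap: [0-15 FREE][16-17 ALLOC][18-60 FREE]
Op 4: b = realloc(b, 24) -> b = 16; heap: [0-15 FREE][16-39 ALLOC][40-60 FREE]
Free blocks: [16 21] total_free=37 largest=21 -> 100*(37-21)/37 = 1600/37 ≈ 43.243 -> rounds to 43

Answer: 43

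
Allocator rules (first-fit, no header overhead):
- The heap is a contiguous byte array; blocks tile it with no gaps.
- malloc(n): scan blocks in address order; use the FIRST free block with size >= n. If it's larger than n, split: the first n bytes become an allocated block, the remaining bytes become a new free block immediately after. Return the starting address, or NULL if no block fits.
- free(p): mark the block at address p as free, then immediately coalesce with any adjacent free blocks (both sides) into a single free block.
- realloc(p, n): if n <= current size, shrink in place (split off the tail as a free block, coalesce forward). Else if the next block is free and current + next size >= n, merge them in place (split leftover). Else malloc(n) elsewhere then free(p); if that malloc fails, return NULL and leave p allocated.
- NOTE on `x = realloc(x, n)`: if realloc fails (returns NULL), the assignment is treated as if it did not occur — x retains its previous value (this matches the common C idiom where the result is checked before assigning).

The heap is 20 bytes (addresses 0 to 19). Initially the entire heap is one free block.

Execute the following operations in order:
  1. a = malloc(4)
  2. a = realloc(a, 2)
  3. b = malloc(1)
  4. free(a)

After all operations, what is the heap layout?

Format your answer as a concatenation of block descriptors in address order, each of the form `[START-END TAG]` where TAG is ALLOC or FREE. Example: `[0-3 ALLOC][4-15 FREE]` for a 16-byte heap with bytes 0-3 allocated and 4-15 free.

Op 1: a = malloc(4) -> a = 0; heap: [0-3 ALLOC][4-19 FREE]
Op 2: a = realloc(a, 2) -> a = 0; heap: [0-1 ALLOC][2-19 FREE]
Op 3: b = malloc(1) -> b = 2; heap: [0-1 ALLOC][2-2 ALLOC][3-19 FREE]
Op 4: free(a) -> (freed a); heap: [0-1 FREE][2-2 ALLOC][3-19 FREE]

Answer: [0-1 FREE][2-2 ALLOC][3-19 FREE]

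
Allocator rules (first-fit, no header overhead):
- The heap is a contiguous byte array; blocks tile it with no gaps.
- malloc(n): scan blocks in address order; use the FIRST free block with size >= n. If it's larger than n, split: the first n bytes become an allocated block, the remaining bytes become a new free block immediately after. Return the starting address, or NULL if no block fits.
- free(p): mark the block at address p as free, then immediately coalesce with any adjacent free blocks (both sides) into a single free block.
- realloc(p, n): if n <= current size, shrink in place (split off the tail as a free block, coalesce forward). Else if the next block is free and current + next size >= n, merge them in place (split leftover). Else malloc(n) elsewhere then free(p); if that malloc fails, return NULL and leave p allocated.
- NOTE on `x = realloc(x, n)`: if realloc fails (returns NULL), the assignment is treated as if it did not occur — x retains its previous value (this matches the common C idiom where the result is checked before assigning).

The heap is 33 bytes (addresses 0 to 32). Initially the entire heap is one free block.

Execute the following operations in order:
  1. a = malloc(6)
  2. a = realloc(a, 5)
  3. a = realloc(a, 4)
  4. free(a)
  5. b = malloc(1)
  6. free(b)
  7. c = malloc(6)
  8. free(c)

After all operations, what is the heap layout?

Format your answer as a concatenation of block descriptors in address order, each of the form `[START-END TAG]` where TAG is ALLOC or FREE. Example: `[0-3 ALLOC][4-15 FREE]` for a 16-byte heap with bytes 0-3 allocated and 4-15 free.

Op 1: a = malloc(6) -> a = 0; heap: [0-5 ALLOC][6-32 FREE]
Op 2: a = realloc(a, 5) -> a = 0; heap: [0-4 ALLOC][5-32 FREE]
Op 3: a = realloc(a, 4) -> a = 0; heap: [0-3 ALLOC][4-32 FREE]
Op 4: free(a) -> (freed a); heap: [0-32 FREE]
Op 5: b = malloc(1) -> b = 0; heap: [0-0 ALLOC][1-32 FREE]
Op 6: free(b) -> (freed b); heap: [0-32 FREE]
Op 7: c = malloc(6) -> c = 0; heap: [0-5 ALLOC][6-32 FREE]
Op 8: free(c) -> (freed c); heap: [0-32 FREE]

Answer: [0-32 FREE]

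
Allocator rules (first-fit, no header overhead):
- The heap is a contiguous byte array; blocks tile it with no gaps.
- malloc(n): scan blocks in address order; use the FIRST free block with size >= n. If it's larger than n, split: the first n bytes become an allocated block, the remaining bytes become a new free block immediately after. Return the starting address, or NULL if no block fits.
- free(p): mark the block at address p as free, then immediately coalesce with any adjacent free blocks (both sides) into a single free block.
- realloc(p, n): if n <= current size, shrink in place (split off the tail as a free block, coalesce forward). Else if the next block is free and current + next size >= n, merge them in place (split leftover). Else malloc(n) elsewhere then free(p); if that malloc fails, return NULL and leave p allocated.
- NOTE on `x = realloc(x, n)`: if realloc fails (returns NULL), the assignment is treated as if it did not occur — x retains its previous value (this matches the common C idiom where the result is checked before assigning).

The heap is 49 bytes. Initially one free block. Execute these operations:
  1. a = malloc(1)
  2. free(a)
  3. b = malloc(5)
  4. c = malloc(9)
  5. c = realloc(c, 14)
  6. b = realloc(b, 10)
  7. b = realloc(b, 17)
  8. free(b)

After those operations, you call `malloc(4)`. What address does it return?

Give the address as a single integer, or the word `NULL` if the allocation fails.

Op 1: a = malloc(1) -> a = 0; heap: [0-0 ALLOC][1-48 FREE]
Op 2: free(a) -> (freed a); heap: [0-48 FREE]
Op 3: b = malloc(5) -> b = 0; heap: [0-4 ALLOC][5-48 FREE]
Op 4: c = malloc(9) -> c = 5; heap: [0-4 ALLOC][5-13 ALLOC][14-48 FREE]
Op 5: c = realloc(c, 14) -> c = 5; heap: [0-4 ALLOC][5-18 ALLOC][19-48 FREE]
Op 6: b = realloc(b, 10) -> b = 19; heap: [0-4 FREE][5-18 ALLOC][19-28 ALLOC][29-48 FREE]
Op 7: b = realloc(b, 17) -> b = 19; heap: [0-4 FREE][5-18 ALLOC][19-35 ALLOC][36-48 FREE]
Op 8: free(b) -> (freed b); heap: [0-4 FREE][5-18 ALLOC][19-48 FREE]
malloc(4): first-fit scan over [0-4 FREE][5-18 ALLOC][19-48 FREE] -> 0

Answer: 0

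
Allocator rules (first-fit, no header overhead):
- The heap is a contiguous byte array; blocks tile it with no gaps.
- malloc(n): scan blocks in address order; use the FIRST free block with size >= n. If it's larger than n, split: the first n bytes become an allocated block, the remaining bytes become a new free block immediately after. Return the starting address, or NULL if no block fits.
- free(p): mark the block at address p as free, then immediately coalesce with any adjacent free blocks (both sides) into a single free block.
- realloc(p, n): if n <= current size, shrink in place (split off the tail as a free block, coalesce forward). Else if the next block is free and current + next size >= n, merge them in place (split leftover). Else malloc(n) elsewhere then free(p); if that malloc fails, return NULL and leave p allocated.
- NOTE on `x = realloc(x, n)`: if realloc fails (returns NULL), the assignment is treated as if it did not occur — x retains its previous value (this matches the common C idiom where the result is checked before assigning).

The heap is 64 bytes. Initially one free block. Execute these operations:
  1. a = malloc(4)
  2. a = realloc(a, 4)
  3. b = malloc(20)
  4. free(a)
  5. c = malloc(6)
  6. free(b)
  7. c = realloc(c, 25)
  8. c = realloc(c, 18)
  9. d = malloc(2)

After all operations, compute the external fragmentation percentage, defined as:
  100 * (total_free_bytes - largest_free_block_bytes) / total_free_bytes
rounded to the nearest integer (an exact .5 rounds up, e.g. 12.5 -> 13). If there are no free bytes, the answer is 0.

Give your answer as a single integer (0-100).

Answer: 50

Derivation:
Op 1: a = malloc(4) -> a = 0; heap: [0-3 ALLOC][4-63 FREE]
Op 2: a = realloc(a, 4) -> a = 0; heap: [0-3 ALLOC][4-63 FREE]
Op 3: b = malloc(20) -> b = 4; heap: [0-3 ALLOC][4-23 ALLOC][24-63 FREE]
Op 4: free(a) -> (freed a); heap: [0-3 FREE][4-23 ALLOC][24-63 FREE]
Op 5: c = malloc(6) -> c = 24; heap: [0-3 FREE][4-23 ALLOC][24-29 ALLOC][30-63 FREE]
Op 6: free(b) -> (freed b); heap: [0-23 FREE][24-29 ALLOC][30-63 FREE]
Op 7: c = realloc(c, 25) -> c = 24; heap: [0-23 FREE][24-48 ALLOC][49-63 FREE]
Op 8: c = realloc(c, 18) -> c = 24; heap: [0-23 FREE][24-41 ALLOC][42-63 FREE]
Op 9: d = malloc(2) -> d = 0; heap: [0-1 ALLOC][2-23 FREE][24-41 ALLOC][42-63 FREE]
Free blocks: [22 22] total_free=44 largest=22 -> 100*(44-22)/44 = 2200/44 = 50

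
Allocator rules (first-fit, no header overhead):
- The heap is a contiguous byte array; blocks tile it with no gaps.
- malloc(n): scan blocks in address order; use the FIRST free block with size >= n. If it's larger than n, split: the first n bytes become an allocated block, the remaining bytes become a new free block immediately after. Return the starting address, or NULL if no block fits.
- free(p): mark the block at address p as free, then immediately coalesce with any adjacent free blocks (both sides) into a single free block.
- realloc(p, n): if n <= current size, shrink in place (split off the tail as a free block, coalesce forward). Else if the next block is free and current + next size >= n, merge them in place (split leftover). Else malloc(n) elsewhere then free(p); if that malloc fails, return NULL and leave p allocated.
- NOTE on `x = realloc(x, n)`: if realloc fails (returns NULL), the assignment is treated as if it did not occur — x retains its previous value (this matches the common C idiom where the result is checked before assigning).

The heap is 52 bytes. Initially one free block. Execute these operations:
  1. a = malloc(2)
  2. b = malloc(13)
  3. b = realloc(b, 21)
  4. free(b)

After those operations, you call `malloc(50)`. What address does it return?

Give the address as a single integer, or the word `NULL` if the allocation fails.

Op 1: a = malloc(2) -> a = 0; heap: [0-1 ALLOC][2-51 FREE]
Op 2: b = malloc(13) -> b = 2; heap: [0-1 ALLOC][2-14 ALLOC][15-51 FREE]
Op 3: b = realloc(b, 21) -> b = 2; heap: [0-1 ALLOC][2-22 ALLOC][23-51 FREE]
Op 4: free(b) -> (freed b); heap: [0-1 ALLOC][2-51 FREE]
malloc(50): first-fit scan over [0-1 ALLOC][2-51 FREE] -> 2

Answer: 2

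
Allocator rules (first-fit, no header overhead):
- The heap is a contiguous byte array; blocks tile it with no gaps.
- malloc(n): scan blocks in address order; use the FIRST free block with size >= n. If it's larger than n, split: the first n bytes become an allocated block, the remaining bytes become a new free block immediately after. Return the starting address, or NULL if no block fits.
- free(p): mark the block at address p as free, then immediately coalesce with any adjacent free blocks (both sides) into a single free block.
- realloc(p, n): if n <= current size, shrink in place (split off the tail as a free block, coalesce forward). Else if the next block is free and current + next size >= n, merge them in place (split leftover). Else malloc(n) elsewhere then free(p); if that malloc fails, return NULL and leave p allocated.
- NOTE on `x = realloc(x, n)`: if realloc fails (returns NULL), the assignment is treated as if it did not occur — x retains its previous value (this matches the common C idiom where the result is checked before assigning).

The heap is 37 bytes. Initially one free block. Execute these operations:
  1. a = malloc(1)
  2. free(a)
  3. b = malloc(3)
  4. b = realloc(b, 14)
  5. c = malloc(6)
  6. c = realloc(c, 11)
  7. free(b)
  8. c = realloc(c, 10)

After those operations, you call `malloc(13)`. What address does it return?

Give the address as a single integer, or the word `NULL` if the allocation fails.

Answer: 0

Derivation:
Op 1: a = malloc(1) -> a = 0; heap: [0-0 ALLOC][1-36 FREE]
Op 2: free(a) -> (freed a); heap: [0-36 FREE]
Op 3: b = malloc(3) -> b = 0; heap: [0-2 ALLOC][3-36 FREE]
Op 4: b = realloc(b, 14) -> b = 0; heap: [0-13 ALLOC][14-36 FREE]
Op 5: c = malloc(6) -> c = 14; heap: [0-13 ALLOC][14-19 ALLOC][20-36 FREE]
Op 6: c = realloc(c, 11) -> c = 14; heap: [0-13 ALLOC][14-24 ALLOC][25-36 FREE]
Op 7: free(b) -> (freed b); heap: [0-13 FREE][14-24 ALLOC][25-36 FREE]
Op 8: c = realloc(c, 10) -> c = 14; heap: [0-13 FREE][14-23 ALLOC][24-36 FREE]
malloc(13): first-fit scan over [0-13 FREE][14-23 ALLOC][24-36 FREE] -> 0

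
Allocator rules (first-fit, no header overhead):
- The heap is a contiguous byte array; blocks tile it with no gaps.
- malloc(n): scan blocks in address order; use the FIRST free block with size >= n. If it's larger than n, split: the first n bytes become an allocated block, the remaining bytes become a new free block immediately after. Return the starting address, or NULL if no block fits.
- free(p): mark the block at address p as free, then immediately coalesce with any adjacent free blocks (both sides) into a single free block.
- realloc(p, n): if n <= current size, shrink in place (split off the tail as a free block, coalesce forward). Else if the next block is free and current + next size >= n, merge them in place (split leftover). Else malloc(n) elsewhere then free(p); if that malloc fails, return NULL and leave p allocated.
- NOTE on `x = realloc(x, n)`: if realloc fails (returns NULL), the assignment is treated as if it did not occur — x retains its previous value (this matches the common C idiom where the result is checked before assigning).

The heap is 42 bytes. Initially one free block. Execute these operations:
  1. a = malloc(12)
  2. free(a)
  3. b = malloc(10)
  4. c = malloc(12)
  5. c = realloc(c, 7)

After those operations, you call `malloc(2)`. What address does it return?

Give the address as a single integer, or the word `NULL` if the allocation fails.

Answer: 17

Derivation:
Op 1: a = malloc(12) -> a = 0; heap: [0-11 ALLOC][12-41 FREE]
Op 2: free(a) -> (freed a); heap: [0-41 FREE]
Op 3: b = malloc(10) -> b = 0; heap: [0-9 ALLOC][10-41 FREE]
Op 4: c = malloc(12) -> c = 10; heap: [0-9 ALLOC][10-21 ALLOC][22-41 FREE]
Op 5: c = realloc(c, 7) -> c = 10; heap: [0-9 ALLOC][10-16 ALLOC][17-41 FREE]
malloc(2): first-fit scan over [0-9 ALLOC][10-16 ALLOC][17-41 FREE] -> 17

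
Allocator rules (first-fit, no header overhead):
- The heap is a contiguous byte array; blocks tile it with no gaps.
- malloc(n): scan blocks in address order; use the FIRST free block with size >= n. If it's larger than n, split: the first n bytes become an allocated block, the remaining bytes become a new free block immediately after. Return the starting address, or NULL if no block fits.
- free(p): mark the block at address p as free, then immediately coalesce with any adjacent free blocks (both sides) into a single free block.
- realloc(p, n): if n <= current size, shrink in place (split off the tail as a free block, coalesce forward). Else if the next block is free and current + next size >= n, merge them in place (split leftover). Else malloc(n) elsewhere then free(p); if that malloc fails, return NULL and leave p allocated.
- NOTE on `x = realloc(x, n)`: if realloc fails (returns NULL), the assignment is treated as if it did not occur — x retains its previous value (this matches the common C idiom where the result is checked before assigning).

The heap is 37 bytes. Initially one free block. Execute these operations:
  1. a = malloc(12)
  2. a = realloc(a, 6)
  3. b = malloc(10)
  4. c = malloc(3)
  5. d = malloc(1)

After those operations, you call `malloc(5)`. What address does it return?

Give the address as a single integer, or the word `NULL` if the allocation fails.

Op 1: a = malloc(12) -> a = 0; heap: [0-11 ALLOC][12-36 FREE]
Op 2: a = realloc(a, 6) -> a = 0; heap: [0-5 ALLOC][6-36 FREE]
Op 3: b = malloc(10) -> b = 6; heap: [0-5 ALLOC][6-15 ALLOC][16-36 FREE]
Op 4: c = malloc(3) -> c = 16; heap: [0-5 ALLOC][6-15 ALLOC][16-18 ALLOC][19-36 FREE]
Op 5: d = malloc(1) -> d = 19; heap: [0-5 ALLOC][6-15 ALLOC][16-18 ALLOC][19-19 ALLOC][20-36 FREE]
malloc(5): first-fit scan over [0-5 ALLOC][6-15 ALLOC][16-18 ALLOC][19-19 ALLOC][20-36 FREE] -> 20

Answer: 20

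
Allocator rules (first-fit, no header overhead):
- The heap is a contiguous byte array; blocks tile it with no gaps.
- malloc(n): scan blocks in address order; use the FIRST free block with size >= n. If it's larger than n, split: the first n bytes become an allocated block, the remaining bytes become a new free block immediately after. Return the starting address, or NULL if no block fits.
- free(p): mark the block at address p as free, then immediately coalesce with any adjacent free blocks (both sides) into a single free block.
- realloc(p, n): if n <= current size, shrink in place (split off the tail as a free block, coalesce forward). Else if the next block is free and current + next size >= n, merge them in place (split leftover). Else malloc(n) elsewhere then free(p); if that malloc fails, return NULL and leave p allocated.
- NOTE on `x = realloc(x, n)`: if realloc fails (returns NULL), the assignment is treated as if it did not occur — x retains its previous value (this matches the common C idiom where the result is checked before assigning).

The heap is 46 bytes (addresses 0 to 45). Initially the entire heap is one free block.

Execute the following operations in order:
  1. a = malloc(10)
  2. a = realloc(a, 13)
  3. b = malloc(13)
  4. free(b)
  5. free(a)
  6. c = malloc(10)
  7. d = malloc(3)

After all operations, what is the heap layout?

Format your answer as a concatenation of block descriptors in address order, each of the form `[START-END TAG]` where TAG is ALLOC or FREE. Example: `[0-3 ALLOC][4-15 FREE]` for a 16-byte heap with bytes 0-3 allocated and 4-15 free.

Answer: [0-9 ALLOC][10-12 ALLOC][13-45 FREE]

Derivation:
Op 1: a = malloc(10) -> a = 0; heap: [0-9 ALLOC][10-45 FREE]
Op 2: a = realloc(a, 13) -> a = 0; heap: [0-12 ALLOC][13-45 FREE]
Op 3: b = malloc(13) -> b = 13; heap: [0-12 ALLOC][13-25 ALLOC][26-45 FREE]
Op 4: free(b) -> (freed b); heap: [0-12 ALLOC][13-45 FREE]
Op 5: free(a) -> (freed a); heap: [0-45 FREE]
Op 6: c = malloc(10) -> c = 0; heap: [0-9 ALLOC][10-45 FREE]
Op 7: d = malloc(3) -> d = 10; heap: [0-9 ALLOC][10-12 ALLOC][13-45 FREE]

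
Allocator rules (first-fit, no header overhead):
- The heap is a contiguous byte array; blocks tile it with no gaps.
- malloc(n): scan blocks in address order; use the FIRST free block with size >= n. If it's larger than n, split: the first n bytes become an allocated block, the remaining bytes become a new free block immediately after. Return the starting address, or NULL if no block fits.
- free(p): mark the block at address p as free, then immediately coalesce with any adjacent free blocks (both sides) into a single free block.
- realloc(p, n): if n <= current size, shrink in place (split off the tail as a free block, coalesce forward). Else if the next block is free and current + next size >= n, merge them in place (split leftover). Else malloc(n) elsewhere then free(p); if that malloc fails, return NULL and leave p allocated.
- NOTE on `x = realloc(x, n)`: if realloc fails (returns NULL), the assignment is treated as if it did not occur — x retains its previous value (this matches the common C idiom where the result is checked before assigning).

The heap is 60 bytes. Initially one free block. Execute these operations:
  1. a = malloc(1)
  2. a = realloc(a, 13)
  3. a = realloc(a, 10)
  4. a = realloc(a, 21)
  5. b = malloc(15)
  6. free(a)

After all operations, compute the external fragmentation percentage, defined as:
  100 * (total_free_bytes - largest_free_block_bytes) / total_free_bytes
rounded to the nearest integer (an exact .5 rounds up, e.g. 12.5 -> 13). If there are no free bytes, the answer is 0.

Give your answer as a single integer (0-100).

Op 1: a = malloc(1) -> a = 0; heap: [0-0 ALLOC][1-59 FREE]
Op 2: a = realloc(a, 13) -> a = 0; heap: [0-12 ALLOC][13-59 FREE]
Op 3: a = realloc(a, 10) -> a = 0; heap: [0-9 ALLOC][10-59 FREE]
Op 4: a = realloc(a, 21) -> a = 0; heap: [0-20 ALLOC][21-59 FREE]
Op 5: b = malloc(15) -> b = 21; heap: [0-20 ALLOC][21-35 ALLOC][36-59 FREE]
Op 6: free(a) -> (freed a); heap: [0-20 FREE][21-35 ALLOC][36-59 FREE]
Free blocks: [21 24] total_free=45 largest=24 -> 100*(45-24)/45 = 2100/45 ≈ 46.667 -> rounds to 47

Answer: 47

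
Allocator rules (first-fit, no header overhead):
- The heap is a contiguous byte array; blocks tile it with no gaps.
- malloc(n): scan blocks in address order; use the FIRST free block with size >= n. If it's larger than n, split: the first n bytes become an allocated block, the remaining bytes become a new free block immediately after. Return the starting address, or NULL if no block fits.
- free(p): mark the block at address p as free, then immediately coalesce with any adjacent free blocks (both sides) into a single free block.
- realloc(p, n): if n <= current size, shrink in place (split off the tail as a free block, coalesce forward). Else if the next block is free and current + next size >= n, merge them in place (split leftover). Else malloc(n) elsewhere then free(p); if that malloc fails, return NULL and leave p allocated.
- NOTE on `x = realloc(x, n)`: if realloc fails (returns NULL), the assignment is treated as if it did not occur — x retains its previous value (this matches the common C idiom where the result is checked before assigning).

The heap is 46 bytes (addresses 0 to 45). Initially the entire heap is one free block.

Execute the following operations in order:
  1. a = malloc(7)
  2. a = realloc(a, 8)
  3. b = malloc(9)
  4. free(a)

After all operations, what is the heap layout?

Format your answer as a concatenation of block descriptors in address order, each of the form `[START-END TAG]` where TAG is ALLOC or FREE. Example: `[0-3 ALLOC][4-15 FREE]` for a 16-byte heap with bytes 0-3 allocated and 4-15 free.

Op 1: a = malloc(7) -> a = 0; heap: [0-6 ALLOC][7-45 FREE]
Op 2: a = realloc(a, 8) -> a = 0; heap: [0-7 ALLOC][8-45 FREE]
Op 3: b = malloc(9) -> b = 8; heap: [0-7 ALLOC][8-16 ALLOC][17-45 FREE]
Op 4: free(a) -> (freed a); heap: [0-7 FREE][8-16 ALLOC][17-45 FREE]

Answer: [0-7 FREE][8-16 ALLOC][17-45 FREE]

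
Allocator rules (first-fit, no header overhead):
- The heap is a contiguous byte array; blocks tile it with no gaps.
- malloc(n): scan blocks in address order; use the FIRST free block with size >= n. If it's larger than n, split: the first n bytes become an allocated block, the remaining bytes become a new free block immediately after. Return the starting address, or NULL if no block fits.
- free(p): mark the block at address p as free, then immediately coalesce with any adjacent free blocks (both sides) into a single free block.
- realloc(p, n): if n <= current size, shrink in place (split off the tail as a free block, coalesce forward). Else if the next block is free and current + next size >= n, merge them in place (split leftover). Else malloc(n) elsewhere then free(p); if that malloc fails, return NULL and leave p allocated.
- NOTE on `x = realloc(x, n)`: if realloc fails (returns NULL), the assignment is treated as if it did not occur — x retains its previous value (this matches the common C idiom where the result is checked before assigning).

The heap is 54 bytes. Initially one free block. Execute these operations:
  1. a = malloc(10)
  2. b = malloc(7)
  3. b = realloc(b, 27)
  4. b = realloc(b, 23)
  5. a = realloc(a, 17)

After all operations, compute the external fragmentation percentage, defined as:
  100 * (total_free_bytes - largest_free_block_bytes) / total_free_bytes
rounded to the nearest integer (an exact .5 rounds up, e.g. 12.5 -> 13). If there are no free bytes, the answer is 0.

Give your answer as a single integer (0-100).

Op 1: a = malloc(10) -> a = 0; heap: [0-9 ALLOC][10-53 FREE]
Op 2: b = malloc(7) -> b = 10; heap: [0-9 ALLOC][10-16 ALLOC][17-53 FREE]
Op 3: b = realloc(b, 27) -> b = 10; heap: [0-9 ALLOC][10-36 ALLOC][37-53 FREE]
Op 4: b = realloc(b, 23) -> b = 10; heap: [0-9 ALLOC][10-32 ALLOC][33-53 FREE]
Op 5: a = realloc(a, 17) -> a = 33; heap: [0-9 FREE][10-32 ALLOC][33-49 ALLOC][50-53 FREE]
Free blocks: [10 4] total_free=14 largest=10 -> 100*(14-10)/14 = 400/14 ≈ 28.571 -> rounds to 29

Answer: 29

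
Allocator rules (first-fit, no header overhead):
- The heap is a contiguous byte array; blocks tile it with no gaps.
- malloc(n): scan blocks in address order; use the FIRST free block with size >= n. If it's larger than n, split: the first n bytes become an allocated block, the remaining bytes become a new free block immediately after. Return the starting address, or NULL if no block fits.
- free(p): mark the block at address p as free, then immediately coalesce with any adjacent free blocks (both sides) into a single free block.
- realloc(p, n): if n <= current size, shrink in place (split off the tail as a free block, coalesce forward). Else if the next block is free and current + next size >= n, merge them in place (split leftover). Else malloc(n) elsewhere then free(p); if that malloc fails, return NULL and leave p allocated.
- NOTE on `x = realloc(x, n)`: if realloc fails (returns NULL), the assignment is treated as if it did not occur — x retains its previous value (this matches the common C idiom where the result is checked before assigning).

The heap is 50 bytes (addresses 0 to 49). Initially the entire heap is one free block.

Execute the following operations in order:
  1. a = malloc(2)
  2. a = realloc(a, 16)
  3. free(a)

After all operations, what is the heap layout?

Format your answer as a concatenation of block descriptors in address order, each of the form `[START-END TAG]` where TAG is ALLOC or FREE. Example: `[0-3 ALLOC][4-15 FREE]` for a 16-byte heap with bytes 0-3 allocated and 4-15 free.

Answer: [0-49 FREE]

Derivation:
Op 1: a = malloc(2) -> a = 0; heap: [0-1 ALLOC][2-49 FREE]
Op 2: a = realloc(a, 16) -> a = 0; heap: [0-15 ALLOC][16-49 FREE]
Op 3: free(a) -> (freed a); heap: [0-49 FREE]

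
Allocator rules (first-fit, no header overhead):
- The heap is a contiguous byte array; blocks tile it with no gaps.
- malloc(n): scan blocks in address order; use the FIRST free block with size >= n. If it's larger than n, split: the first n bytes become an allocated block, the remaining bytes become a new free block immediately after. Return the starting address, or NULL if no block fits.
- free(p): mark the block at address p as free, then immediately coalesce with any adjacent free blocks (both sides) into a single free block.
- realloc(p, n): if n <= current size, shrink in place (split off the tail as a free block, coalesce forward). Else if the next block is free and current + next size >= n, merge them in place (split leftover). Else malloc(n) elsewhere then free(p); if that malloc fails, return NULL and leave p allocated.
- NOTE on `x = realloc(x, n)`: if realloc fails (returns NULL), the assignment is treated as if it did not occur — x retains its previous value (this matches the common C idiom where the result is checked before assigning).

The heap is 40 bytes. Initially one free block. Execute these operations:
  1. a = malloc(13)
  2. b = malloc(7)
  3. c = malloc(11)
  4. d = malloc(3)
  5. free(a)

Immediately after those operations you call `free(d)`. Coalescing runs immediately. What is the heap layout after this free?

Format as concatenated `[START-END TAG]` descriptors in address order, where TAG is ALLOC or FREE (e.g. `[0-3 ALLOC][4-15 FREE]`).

Answer: [0-12 FREE][13-19 ALLOC][20-30 ALLOC][31-39 FREE]

Derivation:
Op 1: a = malloc(13) -> a = 0; heap: [0-12 ALLOC][13-39 FREE]
Op 2: b = malloc(7) -> b = 13; heap: [0-12 ALLOC][13-19 ALLOC][20-39 FREE]
Op 3: c = malloc(11) -> c = 20; heap: [0-12 ALLOC][13-19 ALLOC][20-30 ALLOC][31-39 FREE]
Op 4: d = malloc(3) -> d = 31; heap: [0-12 ALLOC][13-19 ALLOC][20-30 ALLOC][31-33 ALLOC][34-39 FREE]
Op 5: free(a) -> (freed a); heap: [0-12 FREE][13-19 ALLOC][20-30 ALLOC][31-33 ALLOC][34-39 FREE]
free(d): d = 31 -> block [31-33 ALLOC]; mark free, coalesce with adjacent free neighbors -> [0-12 FREE][13-19 ALLOC][20-30 ALLOC][31-39 FREE]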